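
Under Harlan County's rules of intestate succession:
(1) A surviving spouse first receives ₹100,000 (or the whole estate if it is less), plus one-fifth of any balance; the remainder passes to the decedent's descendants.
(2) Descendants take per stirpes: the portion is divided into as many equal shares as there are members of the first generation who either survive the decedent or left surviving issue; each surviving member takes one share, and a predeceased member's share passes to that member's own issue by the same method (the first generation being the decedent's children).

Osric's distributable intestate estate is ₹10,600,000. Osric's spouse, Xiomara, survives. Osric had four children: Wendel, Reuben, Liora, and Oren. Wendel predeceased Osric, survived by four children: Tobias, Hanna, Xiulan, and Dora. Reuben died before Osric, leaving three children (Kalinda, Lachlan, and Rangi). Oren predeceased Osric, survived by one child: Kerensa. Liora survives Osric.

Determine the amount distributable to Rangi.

Xiomara first takes ₹100,000, leaving a balance of ₹10,500,000. Xiomara then takes one-fifth of the balance (₹2,100,000), for a total of ₹2,200,000. The remaining ₹8,400,000 passes to the descendants.
The descendants' portion (₹8,400,000) is divided into 4 shares of ₹2,100,000: Liora takes ₹2,100,000; Wendel's ₹2,100,000 share passes to Wendel's issue; Reuben's ₹2,100,000 share passes to Reuben's issue; Oren's ₹2,100,000 share passes to Oren's issue.
Wendel's share (₹2,100,000) is divided into 4 shares of ₹525,000: Tobias, Hanna, Xiulan, and Dora each take ₹525,000.
Reuben's share (₹2,100,000) is divided into 3 shares of ₹700,000: Kalinda, Lachlan, and Rangi each take ₹700,000.
Oren's share (₹2,100,000) passes entirely to Kerensa.

Rangi receives ₹700,000.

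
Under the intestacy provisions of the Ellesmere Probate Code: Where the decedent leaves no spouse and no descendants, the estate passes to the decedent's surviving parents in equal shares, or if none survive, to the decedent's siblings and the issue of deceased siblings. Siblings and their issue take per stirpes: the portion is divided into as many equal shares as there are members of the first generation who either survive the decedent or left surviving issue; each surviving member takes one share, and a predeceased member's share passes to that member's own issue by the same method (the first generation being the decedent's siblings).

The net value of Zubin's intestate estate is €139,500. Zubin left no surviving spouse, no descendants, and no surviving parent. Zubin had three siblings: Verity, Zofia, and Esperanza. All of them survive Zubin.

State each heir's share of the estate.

The entire €139,500 passes to the siblings and their issue.
That amount (€139,500) is divided into 3 shares of €46,500: Verity, Zofia, and Esperanza each take €46,500.

Verity: €46,500; Zofia: €46,500; Esperanza: €46,500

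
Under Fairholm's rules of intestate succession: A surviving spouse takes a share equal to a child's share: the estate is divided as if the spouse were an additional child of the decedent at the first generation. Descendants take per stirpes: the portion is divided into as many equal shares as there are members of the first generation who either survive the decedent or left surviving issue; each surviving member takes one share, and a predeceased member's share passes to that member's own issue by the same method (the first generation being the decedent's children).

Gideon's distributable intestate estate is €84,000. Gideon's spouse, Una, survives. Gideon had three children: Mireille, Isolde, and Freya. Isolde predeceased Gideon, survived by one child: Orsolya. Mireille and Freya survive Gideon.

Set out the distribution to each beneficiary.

Una: €21,000; Mireille: €21,000; Orsolya: €21,000; Freya: €21,000

The spouse counts as an additional share at the children's level, so there are 4 primary shares of €21,000. Una takes one such share (€21,000).
The children's combined portion (€63,000) is divided into 3 shares of €21,000: Mireille and Freya each take €21,000; Isolde's €21,000 share passes to Isolde's issue.
Isolde's share (€21,000) passes entirely to Orsolya.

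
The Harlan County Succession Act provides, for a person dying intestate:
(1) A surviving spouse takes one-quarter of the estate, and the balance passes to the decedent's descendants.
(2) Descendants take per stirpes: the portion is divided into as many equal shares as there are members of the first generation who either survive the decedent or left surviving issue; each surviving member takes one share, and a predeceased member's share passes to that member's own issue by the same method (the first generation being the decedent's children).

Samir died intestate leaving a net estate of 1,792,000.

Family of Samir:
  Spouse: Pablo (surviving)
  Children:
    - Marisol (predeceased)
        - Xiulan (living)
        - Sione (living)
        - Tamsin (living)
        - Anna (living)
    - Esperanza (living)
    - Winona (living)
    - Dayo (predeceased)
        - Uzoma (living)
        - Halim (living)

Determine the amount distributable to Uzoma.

Uzoma receives 168,000.

Pablo takes one-quarter of 1,792,000 = 448,000. The remaining 1,344,000 passes to the descendants.
The descendants' portion (1,344,000) is divided into 4 shares of 336,000: Esperanza and Winona each take 336,000; Marisol's 336,000 share passes to Marisol's issue; Dayo's 336,000 share passes to Dayo's issue.
Marisol's share (336,000) is divided into 4 shares of 84,000: Xiulan, Sione, Tamsin, and Anna each take 84,000.
Dayo's share (336,000) is divided into 2 shares of 168,000: Uzoma and Halim each take 168,000.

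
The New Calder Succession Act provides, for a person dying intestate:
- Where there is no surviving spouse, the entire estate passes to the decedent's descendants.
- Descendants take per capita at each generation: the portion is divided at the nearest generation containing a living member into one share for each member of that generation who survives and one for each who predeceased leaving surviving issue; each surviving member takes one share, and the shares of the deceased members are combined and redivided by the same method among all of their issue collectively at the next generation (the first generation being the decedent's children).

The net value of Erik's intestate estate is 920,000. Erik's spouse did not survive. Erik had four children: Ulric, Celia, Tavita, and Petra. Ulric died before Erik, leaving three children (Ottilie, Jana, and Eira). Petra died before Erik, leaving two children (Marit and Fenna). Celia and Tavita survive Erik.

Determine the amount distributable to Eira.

The entire 920,000 passes to the descendants.
That amount (920,000) is divided at the children's generation into 4 shares of 230,000. Celia and Tavita each take 230,000. The 2 shares of the deceased (Ulric and Petra) are combined into a pool of 460,000.
That pool (460,000) is divided at the grandchildren's generation equally among Ottilie, Jana, Eira, Marit, and Fenna: 92,000 each.

Eira receives 92,000.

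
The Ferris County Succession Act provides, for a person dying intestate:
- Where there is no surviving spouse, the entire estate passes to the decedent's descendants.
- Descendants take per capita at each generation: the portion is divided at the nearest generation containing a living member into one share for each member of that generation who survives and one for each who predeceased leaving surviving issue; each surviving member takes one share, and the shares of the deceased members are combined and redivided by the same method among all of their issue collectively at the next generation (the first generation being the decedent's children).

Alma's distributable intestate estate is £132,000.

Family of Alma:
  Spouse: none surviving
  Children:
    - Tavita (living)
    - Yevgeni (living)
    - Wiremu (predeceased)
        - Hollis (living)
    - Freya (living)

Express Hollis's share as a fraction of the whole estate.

Hollis receives 1/4 of the estate.

The entire £132,000 passes to the descendants.
That amount (£132,000) is divided at the children's generation into 4 shares of £33,000. Tavita, Yevgeni, and Freya each take £33,000. The remaining share for the deceased Wiremu (£33,000) is carried to the next generation.
That pool (£33,000) passes entirely to Hollis, the sole taker at the grandchildren's generation.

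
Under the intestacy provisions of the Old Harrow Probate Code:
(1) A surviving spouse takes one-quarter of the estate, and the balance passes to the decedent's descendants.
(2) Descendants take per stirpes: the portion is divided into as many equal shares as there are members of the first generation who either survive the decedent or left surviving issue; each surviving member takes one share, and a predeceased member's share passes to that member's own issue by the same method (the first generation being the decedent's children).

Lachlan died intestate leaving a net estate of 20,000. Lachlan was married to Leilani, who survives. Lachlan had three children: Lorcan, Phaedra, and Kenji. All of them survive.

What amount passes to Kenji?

Kenji receives 5,000.

Leilani takes one-quarter of 20,000 = 5,000. The remaining 15,000 passes to the descendants.
The descendants' portion (15,000) is divided into 3 shares of 5,000: Lorcan, Phaedra, and Kenji each take 5,000.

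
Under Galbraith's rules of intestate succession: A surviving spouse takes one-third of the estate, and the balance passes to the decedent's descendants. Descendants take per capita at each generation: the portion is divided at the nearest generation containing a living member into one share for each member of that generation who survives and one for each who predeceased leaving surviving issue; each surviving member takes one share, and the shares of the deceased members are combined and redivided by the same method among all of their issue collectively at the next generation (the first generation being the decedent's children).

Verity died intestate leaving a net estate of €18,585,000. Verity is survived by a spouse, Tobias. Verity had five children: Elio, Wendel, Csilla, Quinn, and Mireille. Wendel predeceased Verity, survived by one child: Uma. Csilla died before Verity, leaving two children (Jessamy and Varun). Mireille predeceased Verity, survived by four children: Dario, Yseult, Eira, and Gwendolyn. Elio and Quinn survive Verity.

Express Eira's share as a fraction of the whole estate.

Eira receives 2/35 of the estate.

Tobias takes one-third of €18,585,000 = €6,195,000. The remaining €12,390,000 passes to the descendants.
The descendants' portion (€12,390,000) is divided at the children's generation into 5 shares of €2,478,000. Elio and Quinn each take €2,478,000. The 3 shares of the deceased (Wendel, Csilla, and Mireille) are combined into a pool of €7,434,000.
That pool (€7,434,000) is divided at the grandchildren's generation equally among Uma, Jessamy, Varun, Dario, Yseult, Eira, and Gwendolyn: €1,062,000 each.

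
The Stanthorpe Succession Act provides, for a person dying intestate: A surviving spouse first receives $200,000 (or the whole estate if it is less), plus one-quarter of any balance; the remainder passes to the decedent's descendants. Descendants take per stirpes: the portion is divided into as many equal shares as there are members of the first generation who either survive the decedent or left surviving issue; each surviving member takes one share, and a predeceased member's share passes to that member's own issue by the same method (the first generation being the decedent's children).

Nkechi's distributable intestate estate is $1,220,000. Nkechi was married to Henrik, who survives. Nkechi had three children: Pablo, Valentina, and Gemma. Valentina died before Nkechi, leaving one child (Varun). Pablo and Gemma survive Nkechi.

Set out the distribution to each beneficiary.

Henrik first takes $200,000, leaving a balance of $1,020,000. Henrik then takes one-quarter of the balance ($255,000), for a total of $455,000. The remaining $765,000 passes to the descendants.
The descendants' portion ($765,000) is divided into 3 shares of $255,000: Pablo and Gemma each take $255,000; Valentina's $255,000 share passes to Valentina's issue.
Valentina's share ($255,000) passes entirely to Varun.

Henrik: $455,000; Pablo: $255,000; Varun: $255,000; Gemma: $255,000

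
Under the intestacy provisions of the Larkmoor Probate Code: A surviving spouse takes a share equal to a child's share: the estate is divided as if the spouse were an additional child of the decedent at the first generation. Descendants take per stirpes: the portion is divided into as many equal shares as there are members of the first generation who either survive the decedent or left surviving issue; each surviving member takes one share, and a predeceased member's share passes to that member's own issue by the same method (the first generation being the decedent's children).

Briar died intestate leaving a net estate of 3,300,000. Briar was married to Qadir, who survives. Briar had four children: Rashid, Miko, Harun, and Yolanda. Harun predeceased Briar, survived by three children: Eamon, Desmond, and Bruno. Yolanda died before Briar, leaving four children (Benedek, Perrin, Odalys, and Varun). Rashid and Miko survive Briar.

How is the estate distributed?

The spouse counts as an additional share at the children's level, so there are 5 primary shares of 660,000. Qadir takes one such share (660,000).
The children's combined portion (2,640,000) is divided into 4 shares of 660,000: Rashid and Miko each take 660,000; Harun's 660,000 share passes to Harun's issue; Yolanda's 660,000 share passes to Yolanda's issue.
Harun's share (660,000) is divided into 3 shares of 220,000: Eamon, Desmond, and Bruno each take 220,000.
Yolanda's share (660,000) is divided into 4 shares of 165,000: Benedek, Perrin, Odalys, and Varun each take 165,000.

Qadir: 660,000; Rashid: 660,000; Miko: 660,000; Eamon: 220,000; Desmond: 220,000; Bruno: 220,000; Benedek: 165,000; Perrin: 165,000; Odalys: 165,000; Varun: 165,000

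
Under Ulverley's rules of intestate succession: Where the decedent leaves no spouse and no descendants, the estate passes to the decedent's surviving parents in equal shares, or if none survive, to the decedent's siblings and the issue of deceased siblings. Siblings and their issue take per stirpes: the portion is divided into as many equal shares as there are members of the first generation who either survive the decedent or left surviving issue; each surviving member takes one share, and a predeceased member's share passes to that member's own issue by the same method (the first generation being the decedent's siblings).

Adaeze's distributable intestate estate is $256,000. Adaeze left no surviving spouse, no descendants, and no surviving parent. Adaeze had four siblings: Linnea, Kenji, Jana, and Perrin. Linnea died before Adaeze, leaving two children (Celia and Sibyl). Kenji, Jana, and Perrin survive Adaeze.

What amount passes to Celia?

The entire $256,000 passes to the siblings and their issue.
That amount ($256,000) is divided into 4 shares of $64,000: Kenji, Jana, and Perrin each take $64,000; Linnea's $64,000 share passes to Linnea's issue.
Linnea's share ($64,000) is divided into 2 shares of $32,000: Celia and Sibyl each take $32,000.

Celia receives $32,000.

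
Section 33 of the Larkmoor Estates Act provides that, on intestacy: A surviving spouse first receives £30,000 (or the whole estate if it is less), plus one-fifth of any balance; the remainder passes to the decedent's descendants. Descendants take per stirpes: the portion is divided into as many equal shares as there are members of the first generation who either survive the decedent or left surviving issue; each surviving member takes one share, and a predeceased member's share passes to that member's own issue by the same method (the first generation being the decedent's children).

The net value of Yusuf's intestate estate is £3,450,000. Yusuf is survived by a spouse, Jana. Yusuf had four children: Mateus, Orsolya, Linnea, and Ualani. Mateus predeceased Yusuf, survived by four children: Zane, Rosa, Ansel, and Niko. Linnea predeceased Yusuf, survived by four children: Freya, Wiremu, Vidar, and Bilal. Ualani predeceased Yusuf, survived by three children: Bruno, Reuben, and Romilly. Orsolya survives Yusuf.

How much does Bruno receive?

Bruno receives £228,000.

Jana first takes £30,000, leaving a balance of £3,420,000. Jana then takes one-fifth of the balance (£684,000), for a total of £714,000. The remaining £2,736,000 passes to the descendants.
The descendants' portion (£2,736,000) is divided into 4 shares of £684,000: Orsolya takes £684,000; Mateus's £684,000 share passes to Mateus's issue; Linnea's £684,000 share passes to Linnea's issue; Ualani's £684,000 share passes to Ualani's issue.
Mateus's share (£684,000) is divided into 4 shares of £171,000: Zane, Rosa, Ansel, and Niko each take £171,000.
Linnea's share (£684,000) is divided into 4 shares of £171,000: Freya, Wiremu, Vidar, and Bilal each take £171,000.
Ualani's share (£684,000) is divided into 3 shares of £228,000: Bruno, Reuben, and Romilly each take £228,000.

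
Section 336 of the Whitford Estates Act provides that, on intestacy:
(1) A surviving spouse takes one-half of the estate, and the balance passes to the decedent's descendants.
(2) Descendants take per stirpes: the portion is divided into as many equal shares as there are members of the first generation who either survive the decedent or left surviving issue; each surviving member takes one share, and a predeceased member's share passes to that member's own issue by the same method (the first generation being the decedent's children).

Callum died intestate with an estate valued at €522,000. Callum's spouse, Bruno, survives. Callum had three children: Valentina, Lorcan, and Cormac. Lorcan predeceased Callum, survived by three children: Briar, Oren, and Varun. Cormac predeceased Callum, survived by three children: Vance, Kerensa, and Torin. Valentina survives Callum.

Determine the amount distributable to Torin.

Torin receives €29,000.

Bruno takes one-half of €522,000 = €261,000. The remaining €261,000 passes to the descendants.
The descendants' portion (€261,000) is divided into 3 shares of €87,000: Valentina takes €87,000; Lorcan's €87,000 share passes to Lorcan's issue; Cormac's €87,000 share passes to Cormac's issue.
Lorcan's share (€87,000) is divided into 3 shares of €29,000: Briar, Oren, and Varun each take €29,000.
Cormac's share (€87,000) is divided into 3 shares of €29,000: Vance, Kerensa, and Torin each take €29,000.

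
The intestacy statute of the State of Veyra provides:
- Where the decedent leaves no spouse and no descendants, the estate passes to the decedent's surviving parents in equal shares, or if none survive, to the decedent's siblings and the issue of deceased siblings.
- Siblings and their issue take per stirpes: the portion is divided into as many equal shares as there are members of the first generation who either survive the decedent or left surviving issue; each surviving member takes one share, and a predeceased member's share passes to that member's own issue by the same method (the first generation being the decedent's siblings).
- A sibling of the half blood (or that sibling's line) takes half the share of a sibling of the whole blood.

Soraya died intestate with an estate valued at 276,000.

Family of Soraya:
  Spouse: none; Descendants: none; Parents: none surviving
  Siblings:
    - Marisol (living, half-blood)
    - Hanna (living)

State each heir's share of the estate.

Marisol: 92,000; Hanna: 184,000

The entire 276,000 passes to the siblings and their issue.
Counting each half-blood sibling's line as half a unit, there are 3/2 units in 276,000, so one unit is 184,000. Whole-blood lines (Hanna) take 184,000 each; half-blood lines (Marisol) take 92,000 each.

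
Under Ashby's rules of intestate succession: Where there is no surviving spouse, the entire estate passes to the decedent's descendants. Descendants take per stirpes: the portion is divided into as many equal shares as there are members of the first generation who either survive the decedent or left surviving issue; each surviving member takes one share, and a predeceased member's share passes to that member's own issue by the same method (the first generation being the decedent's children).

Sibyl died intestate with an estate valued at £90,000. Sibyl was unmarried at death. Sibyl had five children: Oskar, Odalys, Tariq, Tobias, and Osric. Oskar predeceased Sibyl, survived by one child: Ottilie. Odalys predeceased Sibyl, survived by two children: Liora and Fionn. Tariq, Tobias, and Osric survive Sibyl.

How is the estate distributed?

Ottilie: £18,000; Liora: £9,000; Fionn: £9,000; Tariq: £18,000; Tobias: £18,000; Osric: £18,000

The entire £90,000 passes to the descendants.
That amount (£90,000) is divided into 5 shares of £18,000: Tariq, Tobias, and Osric each take £18,000; Oskar's £18,000 share passes to Oskar's issue; Odalys's £18,000 share passes to Odalys's issue.
Oskar's share (£18,000) passes entirely to Ottilie.
Odalys's share (£18,000) is divided into 2 shares of £9,000: Liora and Fionn each take £9,000.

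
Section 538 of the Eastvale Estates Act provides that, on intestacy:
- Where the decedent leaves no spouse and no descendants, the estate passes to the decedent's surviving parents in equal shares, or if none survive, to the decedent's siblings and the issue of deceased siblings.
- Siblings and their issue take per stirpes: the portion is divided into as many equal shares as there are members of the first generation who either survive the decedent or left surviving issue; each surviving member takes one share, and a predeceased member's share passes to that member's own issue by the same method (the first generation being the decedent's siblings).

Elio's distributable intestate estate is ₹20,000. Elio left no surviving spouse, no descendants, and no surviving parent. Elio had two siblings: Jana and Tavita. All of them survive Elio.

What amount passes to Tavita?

Tavita receives ₹10,000.

The entire ₹20,000 passes to the siblings and their issue.
That amount (₹20,000) is divided into 2 shares of ₹10,000: Jana and Tavita each take ₹10,000.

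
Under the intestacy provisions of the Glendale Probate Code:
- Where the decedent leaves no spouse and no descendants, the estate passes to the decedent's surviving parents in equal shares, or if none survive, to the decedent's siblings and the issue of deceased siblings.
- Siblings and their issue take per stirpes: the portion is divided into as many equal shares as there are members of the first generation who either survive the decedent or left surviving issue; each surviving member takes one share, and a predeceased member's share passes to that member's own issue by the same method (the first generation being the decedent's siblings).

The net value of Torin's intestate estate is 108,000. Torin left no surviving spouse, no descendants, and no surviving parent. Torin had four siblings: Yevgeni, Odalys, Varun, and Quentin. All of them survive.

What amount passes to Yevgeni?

The entire 108,000 passes to the siblings and their issue.
That amount (108,000) is divided into 4 shares of 27,000: Yevgeni, Odalys, Varun, and Quentin each take 27,000.

Yevgeni receives 27,000.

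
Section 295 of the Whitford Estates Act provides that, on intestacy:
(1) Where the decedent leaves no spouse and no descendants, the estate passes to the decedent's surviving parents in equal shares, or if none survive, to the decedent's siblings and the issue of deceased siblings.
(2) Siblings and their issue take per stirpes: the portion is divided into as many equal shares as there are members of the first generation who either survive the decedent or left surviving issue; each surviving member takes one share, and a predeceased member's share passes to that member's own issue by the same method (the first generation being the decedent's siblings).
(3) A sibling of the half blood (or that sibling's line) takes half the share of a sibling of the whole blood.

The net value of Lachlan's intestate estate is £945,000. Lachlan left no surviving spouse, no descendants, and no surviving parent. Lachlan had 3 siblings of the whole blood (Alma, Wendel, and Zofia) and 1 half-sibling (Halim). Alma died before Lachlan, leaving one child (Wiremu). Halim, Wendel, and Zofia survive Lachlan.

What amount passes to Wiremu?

The entire £945,000 passes to the siblings and their issue.
Counting each half-blood sibling's line as half a unit, there are 7/2 units in £945,000, so one unit is £270,000. Whole-blood lines (Alma, Wendel, and Zofia) take £270,000 each; half-blood lines (Halim) take £135,000 each.
Alma's share (£270,000) passes entirely to Wiremu.

Wiremu receives £270,000.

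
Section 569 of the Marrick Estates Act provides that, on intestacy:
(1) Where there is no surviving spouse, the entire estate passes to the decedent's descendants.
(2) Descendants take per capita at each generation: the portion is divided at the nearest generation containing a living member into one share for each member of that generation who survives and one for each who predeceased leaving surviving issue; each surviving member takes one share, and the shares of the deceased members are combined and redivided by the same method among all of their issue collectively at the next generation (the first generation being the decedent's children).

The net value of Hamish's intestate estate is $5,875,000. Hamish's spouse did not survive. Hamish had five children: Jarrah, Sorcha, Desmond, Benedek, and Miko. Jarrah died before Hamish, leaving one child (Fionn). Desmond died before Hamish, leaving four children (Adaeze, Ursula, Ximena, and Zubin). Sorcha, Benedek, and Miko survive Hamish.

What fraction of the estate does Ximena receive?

Ximena receives 2/25 of the estate.

The entire $5,875,000 passes to the descendants.
That amount ($5,875,000) is divided at the children's generation into 5 shares of $1,175,000. Sorcha, Benedek, and Miko each take $1,175,000. The 2 shares of the deceased (Jarrah and Desmond) are combined into a pool of $2,350,000.
That pool ($2,350,000) is divided at the grandchildren's generation equally among Fionn, Adaeze, Ursula, Ximena, and Zubin: $470,000 each.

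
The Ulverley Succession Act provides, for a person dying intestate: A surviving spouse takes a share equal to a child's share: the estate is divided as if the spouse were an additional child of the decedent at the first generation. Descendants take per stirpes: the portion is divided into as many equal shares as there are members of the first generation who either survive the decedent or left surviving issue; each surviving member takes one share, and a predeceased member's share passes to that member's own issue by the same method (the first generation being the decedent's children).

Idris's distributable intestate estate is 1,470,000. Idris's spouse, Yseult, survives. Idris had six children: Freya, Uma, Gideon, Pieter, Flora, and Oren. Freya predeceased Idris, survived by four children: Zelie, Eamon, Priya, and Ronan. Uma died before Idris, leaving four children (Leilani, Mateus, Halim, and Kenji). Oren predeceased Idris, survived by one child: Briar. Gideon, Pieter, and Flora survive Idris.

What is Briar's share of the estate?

Briar receives 210,000.

The spouse counts as an additional share at the children's level, so there are 7 primary shares of 210,000. Yseult takes one such share (210,000).
The children's combined portion (1,260,000) is divided into 6 shares of 210,000: Gideon, Pieter, and Flora each take 210,000; Freya's 210,000 share passes to Freya's issue; Uma's 210,000 share passes to Uma's issue; Oren's 210,000 share passes to Oren's issue.
Freya's share (210,000) is divided into 4 shares of 52,500: Zelie, Eamon, Priya, and Ronan each take 52,500.
Uma's share (210,000) is divided into 4 shares of 52,500: Leilani, Mateus, Halim, and Kenji each take 52,500.
Oren's share (210,000) passes entirely to Briar.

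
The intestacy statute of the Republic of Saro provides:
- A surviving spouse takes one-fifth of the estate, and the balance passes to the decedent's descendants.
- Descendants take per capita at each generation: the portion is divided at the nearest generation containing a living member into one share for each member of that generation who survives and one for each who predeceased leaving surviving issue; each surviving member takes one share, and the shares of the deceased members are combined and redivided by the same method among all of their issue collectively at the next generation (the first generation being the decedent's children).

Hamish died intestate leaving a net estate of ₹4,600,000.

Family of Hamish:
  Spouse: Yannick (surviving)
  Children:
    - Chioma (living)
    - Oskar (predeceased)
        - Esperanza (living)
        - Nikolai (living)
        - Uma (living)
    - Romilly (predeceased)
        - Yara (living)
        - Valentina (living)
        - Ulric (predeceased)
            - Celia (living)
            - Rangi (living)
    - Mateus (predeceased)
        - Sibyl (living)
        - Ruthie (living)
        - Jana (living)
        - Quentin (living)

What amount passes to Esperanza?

Esperanza receives ₹276,000.

Yannick takes one-fifth of ₹4,600,000 = ₹920,000. The remaining ₹3,680,000 passes to the descendants.
The descendants' portion (₹3,680,000) is divided at the children's generation into 4 shares of ₹920,000. Chioma takes ₹920,000. The 3 shares of the deceased (Oskar, Romilly, and Mateus) are combined into a pool of ₹2,760,000.
That pool (₹2,760,000) is divided at the grandchildren's generation into 10 shares of ₹276,000. Esperanza, Nikolai, Uma, Yara, Valentina, Sibyl, Ruthie, Jana, and Quentin each take ₹276,000. The remaining share for the deceased Ulric (₹276,000) is carried to the next generation.
That pool (₹276,000) is divided at the great-grandchildren's generation equally among Celia and Rangi: ₹138,000 each.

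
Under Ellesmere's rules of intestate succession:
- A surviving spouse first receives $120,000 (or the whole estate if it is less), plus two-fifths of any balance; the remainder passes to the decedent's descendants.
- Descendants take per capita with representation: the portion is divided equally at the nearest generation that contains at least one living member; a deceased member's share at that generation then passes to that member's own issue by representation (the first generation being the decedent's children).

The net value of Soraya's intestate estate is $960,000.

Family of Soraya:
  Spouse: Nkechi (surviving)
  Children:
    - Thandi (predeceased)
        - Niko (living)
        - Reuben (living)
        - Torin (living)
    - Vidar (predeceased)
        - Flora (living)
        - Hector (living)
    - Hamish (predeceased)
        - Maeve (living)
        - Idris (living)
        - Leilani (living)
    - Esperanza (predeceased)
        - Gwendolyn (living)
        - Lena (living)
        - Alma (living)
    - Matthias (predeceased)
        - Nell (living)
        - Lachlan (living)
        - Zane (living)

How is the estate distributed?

Nkechi: $456,000; Niko: $36,000; Reuben: $36,000; Torin: $36,000; Flora: $36,000; Hector: $36,000; Maeve: $36,000; Idris: $36,000; Leilani: $36,000; Gwendolyn: $36,000; Lena: $36,000; Alma: $36,000; Nell: $36,000; Lachlan: $36,000; Zane: $36,000

Nkechi first takes $120,000, leaving a balance of $840,000. Nkechi then takes two-fifths of the balance ($336,000), for a total of $456,000. The remaining $504,000 passes to the descendants.
No child survives, so the initial division is made at the grandchildren's generation.
The descendants' portion ($504,000) is divided into 14 shares of $36,000: Niko, Reuben, Torin, Flora, Hector, Maeve, Idris, Leilani, Gwendolyn, Lena, Alma, Nell, Lachlan, and Zane each take $36,000.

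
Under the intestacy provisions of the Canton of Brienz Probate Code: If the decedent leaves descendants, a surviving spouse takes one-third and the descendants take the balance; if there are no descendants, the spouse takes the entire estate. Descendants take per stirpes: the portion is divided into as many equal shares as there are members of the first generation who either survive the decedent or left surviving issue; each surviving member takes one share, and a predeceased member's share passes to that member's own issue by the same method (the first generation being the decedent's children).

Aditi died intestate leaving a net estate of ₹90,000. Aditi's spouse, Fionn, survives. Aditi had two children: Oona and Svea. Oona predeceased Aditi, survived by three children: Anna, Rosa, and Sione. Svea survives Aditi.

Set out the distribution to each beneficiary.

Fionn: ₹30,000; Anna: ₹10,000; Rosa: ₹10,000; Sione: ₹10,000; Svea: ₹30,000

Fionn takes one-third of ₹90,000 = ₹30,000. The remaining ₹60,000 passes to the descendants.
The descendants' portion (₹60,000) is divided into 2 shares of ₹30,000: Svea takes ₹30,000; Oona's ₹30,000 share passes to Oona's issue.
Oona's share (₹30,000) is divided into 3 shares of ₹10,000: Anna, Rosa, and Sione each take ₹10,000.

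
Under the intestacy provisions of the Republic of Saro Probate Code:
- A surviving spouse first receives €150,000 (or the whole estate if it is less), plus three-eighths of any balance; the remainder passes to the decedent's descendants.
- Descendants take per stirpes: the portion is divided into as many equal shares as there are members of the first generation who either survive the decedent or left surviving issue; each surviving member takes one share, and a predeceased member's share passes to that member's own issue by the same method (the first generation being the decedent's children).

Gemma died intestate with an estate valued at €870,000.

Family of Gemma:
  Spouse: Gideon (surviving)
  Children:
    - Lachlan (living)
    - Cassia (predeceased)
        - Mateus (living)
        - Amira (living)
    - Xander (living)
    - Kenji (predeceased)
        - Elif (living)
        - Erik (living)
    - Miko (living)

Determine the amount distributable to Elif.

Gideon first takes €150,000, leaving a balance of €720,000. Gideon then takes three-eighths of the balance (€270,000), for a total of €420,000. The remaining €450,000 passes to the descendants.
The descendants' portion (€450,000) is divided into 5 shares of €90,000: Lachlan, Xander, and Miko each take €90,000; Cassia's €90,000 share passes to Cassia's issue; Kenji's €90,000 share passes to Kenji's issue.
Cassia's share (€90,000) is divided into 2 shares of €45,000: Mateus and Amira each take €45,000.
Kenji's share (€90,000) is divided into 2 shares of €45,000: Elif and Erik each take €45,000.

Elif receives €45,000.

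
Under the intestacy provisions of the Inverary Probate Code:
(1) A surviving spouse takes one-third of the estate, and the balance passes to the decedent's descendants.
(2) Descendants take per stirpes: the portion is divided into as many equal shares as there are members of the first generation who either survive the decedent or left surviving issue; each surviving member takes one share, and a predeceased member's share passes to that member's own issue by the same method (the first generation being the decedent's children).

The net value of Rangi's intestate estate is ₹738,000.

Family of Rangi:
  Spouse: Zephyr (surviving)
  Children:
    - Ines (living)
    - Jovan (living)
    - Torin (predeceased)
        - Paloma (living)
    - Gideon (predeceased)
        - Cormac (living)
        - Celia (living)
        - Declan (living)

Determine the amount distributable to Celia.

Zephyr takes one-third of ₹738,000 = ₹246,000. The remaining ₹492,000 passes to the descendants.
The descendants' portion (₹492,000) is divided into 4 shares of ₹123,000: Ines and Jovan each take ₹123,000; Torin's ₹123,000 share passes to Torin's issue; Gideon's ₹123,000 share passes to Gideon's issue.
Torin's share (₹123,000) passes entirely to Paloma.
Gideon's share (₹123,000) is divided into 3 shares of ₹41,000: Cormac, Celia, and Declan each take ₹41,000.

Celia receives ₹41,000.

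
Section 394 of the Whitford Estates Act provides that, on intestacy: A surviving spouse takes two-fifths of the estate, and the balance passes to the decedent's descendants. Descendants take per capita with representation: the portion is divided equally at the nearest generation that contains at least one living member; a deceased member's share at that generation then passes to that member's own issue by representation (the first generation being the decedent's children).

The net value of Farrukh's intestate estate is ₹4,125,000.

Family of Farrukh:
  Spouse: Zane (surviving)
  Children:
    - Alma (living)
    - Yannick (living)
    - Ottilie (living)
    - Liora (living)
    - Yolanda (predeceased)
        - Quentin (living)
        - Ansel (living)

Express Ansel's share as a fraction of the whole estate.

Ansel receives 3/50 of the estate.

Zane takes two-fifths of ₹4,125,000 = ₹1,650,000. The remaining ₹2,475,000 passes to the descendants.
The descendants' portion (₹2,475,000) is divided into 5 shares of ₹495,000: Alma, Yannick, Ottilie, and Liora each take ₹495,000; Yolanda's ₹495,000 share passes to Yolanda's issue.
Yolanda's share (₹495,000) is divided into 2 shares of ₹247,500: Quentin and Ansel each take ₹247,500.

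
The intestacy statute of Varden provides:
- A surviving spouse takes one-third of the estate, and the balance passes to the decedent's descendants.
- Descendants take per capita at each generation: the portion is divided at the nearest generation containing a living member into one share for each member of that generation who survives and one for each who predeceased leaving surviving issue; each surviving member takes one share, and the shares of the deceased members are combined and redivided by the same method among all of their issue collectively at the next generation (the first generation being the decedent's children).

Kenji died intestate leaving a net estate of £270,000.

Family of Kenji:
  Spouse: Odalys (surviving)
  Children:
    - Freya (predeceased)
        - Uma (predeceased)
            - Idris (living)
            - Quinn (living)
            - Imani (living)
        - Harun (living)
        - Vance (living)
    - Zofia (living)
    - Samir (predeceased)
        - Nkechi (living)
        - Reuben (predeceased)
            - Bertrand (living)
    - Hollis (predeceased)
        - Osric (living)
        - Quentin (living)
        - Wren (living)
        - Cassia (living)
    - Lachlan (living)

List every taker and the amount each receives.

Odalys takes one-third of £270,000 = £90,000. The remaining £180,000 passes to the descendants.
The descendants' portion (£180,000) is divided at the children's generation into 5 shares of £36,000. Zofia and Lachlan each take £36,000. The 3 shares of the deceased (Freya, Samir, and Hollis) are combined into a pool of £108,000.
That pool (£108,000) is divided at the grandchildren's generation into 9 shares of £12,000. Harun, Vance, Nkechi, Osric, Quentin, Wren, and Cassia each take £12,000. The 2 shares of the deceased (Uma and Reuben) are combined into a pool of £24,000.
That pool (£24,000) is divided at the great-grandchildren's generation equally among Idris, Quinn, Imani, and Bertrand: £6,000 each.

Odalys: £90,000; Idris: £6,000; Quinn: £6,000; Imani: £6,000; Harun: £12,000; Vance: £12,000; Zofia: £36,000; Nkechi: £12,000; Bertrand: £6,000; Osric: £12,000; Quentin: £12,000; Wren: £12,000; Cassia: £12,000; Lachlan: £36,000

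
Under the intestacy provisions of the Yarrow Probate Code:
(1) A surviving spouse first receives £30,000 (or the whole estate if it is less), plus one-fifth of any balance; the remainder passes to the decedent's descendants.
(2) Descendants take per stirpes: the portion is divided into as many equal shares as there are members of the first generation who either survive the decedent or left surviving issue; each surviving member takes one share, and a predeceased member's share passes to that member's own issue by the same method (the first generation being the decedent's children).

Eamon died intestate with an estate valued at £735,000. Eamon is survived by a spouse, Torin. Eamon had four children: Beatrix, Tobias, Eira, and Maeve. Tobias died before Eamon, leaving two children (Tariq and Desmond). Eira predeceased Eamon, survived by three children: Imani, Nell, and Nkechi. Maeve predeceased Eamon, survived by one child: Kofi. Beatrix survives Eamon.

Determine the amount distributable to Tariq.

Tariq receives £70,500.

Torin first takes £30,000, leaving a balance of £705,000. Torin then takes one-fifth of the balance (£141,000), for a total of £171,000. The remaining £564,000 passes to the descendants.
The descendants' portion (£564,000) is divided into 4 shares of £141,000: Beatrix takes £141,000; Tobias's £141,000 share passes to Tobias's issue; Eira's £141,000 share passes to Eira's issue; Maeve's £141,000 share passes to Maeve's issue.
Tobias's share (£141,000) is divided into 2 shares of £70,500: Tariq and Desmond each take £70,500.
Eira's share (£141,000) is divided into 3 shares of £47,000: Imani, Nell, and Nkechi each take £47,000.
Maeve's share (£141,000) passes entirely to Kofi.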